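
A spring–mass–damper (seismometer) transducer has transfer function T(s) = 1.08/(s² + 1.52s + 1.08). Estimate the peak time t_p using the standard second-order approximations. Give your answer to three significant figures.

t_p ≈ 4.43 s

Comparing the denominator to s² + 2ζω_n s + ω_n²: ω_n = √1.08 = 1.04 rad/s, and 2ζω_n = 1.52 so ζ = 1.52/(2·1.04) = 0.731.
The damped frequency ω_d = ω_n√(1−ζ²) = 0.709 rad/s. Then t_p = π/ω_d = 4.43 s.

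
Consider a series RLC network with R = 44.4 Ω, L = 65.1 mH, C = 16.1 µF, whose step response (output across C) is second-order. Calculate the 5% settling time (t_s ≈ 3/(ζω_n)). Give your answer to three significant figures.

t_s ≈ 0.00880 s

For a series RLC circuit (capacitor voltage as output), ω_n = 1/√(LC) = 1/√(65.1 mH · 16.1 µF) = 977 rad/s.
ζ = (R/2)·√(C/L) = (44.4/2)·√(16.1 µF/65.1 mH) = 0.349.
t_s ≈ 3/(ζω_n) = 0.00880 s.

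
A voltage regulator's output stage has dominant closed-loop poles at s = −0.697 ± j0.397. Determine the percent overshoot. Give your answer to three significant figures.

With σ = 0.697, ω_d = 0.397: ω_n = √(σ²+ω_d²) = 0.802 rad/s, ζ = σ/ω_n = 0.869.
%OS = 100·exp(−πζ/√(1−ζ²)) = 0.402%.

%OS ≈ 0.402%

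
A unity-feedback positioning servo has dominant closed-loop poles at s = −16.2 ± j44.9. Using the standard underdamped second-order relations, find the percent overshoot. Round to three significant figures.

The poles are at −σ ± jω_d with σ = 16.2 and ω_d = 44.9, so ω_n = √(σ²+ω_d²) = 47.7 rad/s and ζ = σ/ω_n = 0.339.
%OS = 100·exp(−πζ/√(1−ζ²)) = 32.2%.

%OS ≈ 32.2%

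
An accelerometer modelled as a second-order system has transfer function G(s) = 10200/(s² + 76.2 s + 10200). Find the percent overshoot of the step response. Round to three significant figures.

%OS ≈ 27.8%

Comparing the denominator to s² + 2ζω_n s + ω_n²: ω_n = √10200 = 101 rad/s, and 2ζω_n = 76.2 so ζ = 76.2/(2·101) = 0.377.
Overshoot: exp(−π·0.377/√(1−0.377²)) = 0.278, i.e. 27.8%.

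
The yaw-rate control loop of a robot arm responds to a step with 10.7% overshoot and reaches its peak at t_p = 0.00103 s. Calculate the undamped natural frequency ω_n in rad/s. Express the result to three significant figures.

ζ from %OS: ζ = |ln 0.107|/√(π²+ln²0.107) = 0.580.
t_p = π/ω_d ⇒ ω_d = 3050 rad/s; then ω_n = ω_d/√(1−ζ²) = 3740 rad/s.

ω_n ≈ 3740 rad/s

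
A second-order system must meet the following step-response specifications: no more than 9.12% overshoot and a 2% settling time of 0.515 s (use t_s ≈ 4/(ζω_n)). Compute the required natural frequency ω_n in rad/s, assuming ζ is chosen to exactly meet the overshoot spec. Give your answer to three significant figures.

ζ = −ln(OS)/√(π² + (ln OS)²). With OS = 0.0912, ln OS = −2.395 and ζ = 2.395/3.950 = 0.606.
From t_s ≈ 4/(ζω_n): ω_n = 4/(ζ·t_s) = 4/(0.606·0.515) = 12.8 rad/s.

ω_n ≈ 12.8 rad/s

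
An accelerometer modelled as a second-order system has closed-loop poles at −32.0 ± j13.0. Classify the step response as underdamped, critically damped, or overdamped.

underdamped

Since the poles form a complex-conjugate pair with nonzero imaginary part, the response is underdamped.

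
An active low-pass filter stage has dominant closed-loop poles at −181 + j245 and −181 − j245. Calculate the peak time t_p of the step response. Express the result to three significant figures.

t_p ≈ 0.0128 s

t_p = π/ω_d with ω_d = 245 (the imaginary part), so t_p = 0.0128 s.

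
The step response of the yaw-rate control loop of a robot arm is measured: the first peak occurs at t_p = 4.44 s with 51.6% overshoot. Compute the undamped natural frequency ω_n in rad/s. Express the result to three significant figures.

ω_n ≈ 0.723 rad/s

ζ from %OS: ζ = |ln 0.516|/√(π²+ln²0.516) = 0.206.
t_p = π/ω_d ⇒ ω_d = 0.708 rad/s; then ω_n = ω_d/√(1−ζ²) = 0.723 rad/s.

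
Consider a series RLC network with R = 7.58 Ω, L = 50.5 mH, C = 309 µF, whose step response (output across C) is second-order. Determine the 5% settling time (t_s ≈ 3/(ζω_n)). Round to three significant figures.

For a series RLC circuit (capacitor voltage as output), ω_n = 1/√(LC) = 1/√(50.5 mH · 309 µF) = 253 rad/s.
ζ = (R/2)·√(C/L) = (7.58/2)·√(309 µF/50.5 mH) = 0.296.
t_s ≈ 3/(ζω_n) = 0.0400 s.

t_s ≈ 0.0400 s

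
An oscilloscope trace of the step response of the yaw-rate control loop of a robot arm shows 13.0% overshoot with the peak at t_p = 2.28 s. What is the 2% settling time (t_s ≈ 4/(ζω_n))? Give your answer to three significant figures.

t_s ≈ 4.47 s

ζ from %OS: ζ = |ln 0.130|/√(π²+ln²0.130) = 0.545.
From t_p = π/ω_d, ω_d = π/2.28 = 1.38 rad/s, so ω_n = ω_d/√(1−ζ²) = 1.64 rad/s.
t_s ≈ 4/(ζω_n) = 4/(0.545·1.64) = 4.47 s.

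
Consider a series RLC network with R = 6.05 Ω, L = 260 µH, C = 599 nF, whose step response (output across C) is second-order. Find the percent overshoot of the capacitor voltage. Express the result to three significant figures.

For a series RLC circuit (capacitor voltage as output), ω_n = 1/√(LC) = 1/√(260 µH · 599 nF) = 80100 rad/s.
ζ = (R/2)·√(C/L) = (6.05/2)·√(599 nF/260 µH) = 0.145.
Overshoot: exp(−π·0.145/√(1−0.145²)) = 0.631, i.e. 63.1%.

%OS ≈ 63.1%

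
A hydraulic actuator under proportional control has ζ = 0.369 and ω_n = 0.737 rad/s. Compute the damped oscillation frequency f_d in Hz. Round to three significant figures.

f_d ≈ 0.109 Hz

ω_d = ω_n√(1−ζ²) = 0.737·√0.864 = 0.685 rad/s.
f_d = ω_d/(2π) = 0.109 Hz.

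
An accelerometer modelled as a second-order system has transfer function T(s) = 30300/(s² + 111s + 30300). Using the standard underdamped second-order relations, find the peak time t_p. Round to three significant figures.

t_p ≈ 0.0190 s

ω_n = √30300 = 174 rad/s; ζ = 111/(2·174) = 0.319.
ω_d = 174·√(1 − 0.319²) = 165 rad/s. Then t_p = π/ω_d = 0.0190 s.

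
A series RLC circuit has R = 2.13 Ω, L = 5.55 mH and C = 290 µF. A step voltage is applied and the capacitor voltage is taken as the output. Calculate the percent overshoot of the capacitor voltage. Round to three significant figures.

%OS ≈ 45.5%

For a series RLC circuit (capacitor voltage as output), ω_n = 1/√(LC) = 1/√(5.55 mH · 290 µF) = 788 rad/s.
ζ = (R/2)·√(C/L) = (2.13/2)·√(290 µF/5.55 mH) = 0.243.
%OS = 100·exp(−πζ/√(1−ζ²)) = 45.5%.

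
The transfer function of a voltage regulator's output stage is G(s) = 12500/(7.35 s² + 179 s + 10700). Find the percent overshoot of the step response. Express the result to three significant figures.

%OS ≈ 34.7%

Dividing through by 7.35: denominator becomes s² + 24.35 s + 1456.
So ω_n = √1456 = 38.2 rad/s and ζ = 24.35/(2·38.2) = 0.319.
%OS = 100 e^{−πζ/√(1−ζ²)} with ζ = 0.319 gives 34.7%.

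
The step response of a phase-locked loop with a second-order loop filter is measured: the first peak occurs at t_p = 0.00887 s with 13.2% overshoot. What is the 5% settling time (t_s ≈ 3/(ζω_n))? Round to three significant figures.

t_s ≈ 0.0131 s

ζ from %OS: ζ = |ln 0.132|/√(π²+ln²0.132) = 0.542.
t_p = π/ω_d ⇒ ω_d = 354 rad/s; then ω_n = ω_d/√(1−ζ²) = 421 rad/s.
t_s ≈ 3/(ζω_n) = 3/(0.542·421) = 0.0131 s.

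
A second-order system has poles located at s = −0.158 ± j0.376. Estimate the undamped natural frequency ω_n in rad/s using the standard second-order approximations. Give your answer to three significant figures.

|pole| = ω_n = √(0.158² + 0.376²) = 0.408 rad/s; ζ = cos θ = σ/ω_n = 0.387.

ω_n ≈ 0.408 rad/s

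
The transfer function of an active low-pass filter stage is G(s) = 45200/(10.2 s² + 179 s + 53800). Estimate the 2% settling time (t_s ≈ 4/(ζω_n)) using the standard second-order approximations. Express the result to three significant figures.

Dividing through by 10.2: denominator becomes s² + 17.55 s + 5275.
So ω_n = √5275 = 72.6 rad/s and ζ = 17.55/(2·72.6) = 0.121.
t_s ≈ 4/(ζω_n) = 0.456 s.

t_s ≈ 0.456 s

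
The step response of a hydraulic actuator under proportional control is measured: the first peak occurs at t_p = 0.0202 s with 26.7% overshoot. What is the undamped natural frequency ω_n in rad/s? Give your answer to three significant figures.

From the overshoot, ζ = −ln(OS)/√(π²+ln²(OS)) = 0.387.
From t_p = π/ω_d, ω_d = π/0.0202 = 156 rad/s, so ω_n = ω_d/√(1−ζ²) = 169 rad/s.

ω_n ≈ 169 rad/s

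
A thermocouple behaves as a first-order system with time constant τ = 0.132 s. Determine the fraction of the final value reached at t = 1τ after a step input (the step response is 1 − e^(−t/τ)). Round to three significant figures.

y(t)/y_∞ = 1 − e^(−t/τ) = 1 − e^(−1) = 1 − e^(−1.00) = 0.632.

y/y_∞ ≈ 0.632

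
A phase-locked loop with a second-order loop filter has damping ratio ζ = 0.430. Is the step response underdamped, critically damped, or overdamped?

underdamped

Since ζ = 0.430 < 1, the system is underdamped.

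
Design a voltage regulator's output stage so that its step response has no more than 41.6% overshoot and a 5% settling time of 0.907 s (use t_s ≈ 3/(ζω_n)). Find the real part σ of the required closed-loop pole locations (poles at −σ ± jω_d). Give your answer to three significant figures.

The settling-time spec alone fixes σ = ζω_n = 3/t_s = 3/0.907 = 3.31.
(Overshoot then fixes ζ = 0.269 and hence ω_d = σ·√(1−ζ²)/ζ = 11.8 rad/s.)

σ ≈ 3.31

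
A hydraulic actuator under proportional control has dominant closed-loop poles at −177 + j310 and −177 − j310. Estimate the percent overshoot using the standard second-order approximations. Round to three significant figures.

With σ = 177, ω_d = 310: ω_n = √(σ²+ω_d²) = 357 rad/s, ζ = σ/ω_n = 0.496.
%OS = 100·exp(−πζ/√(1−ζ²)) = 16.6%.

%OS ≈ 16.6%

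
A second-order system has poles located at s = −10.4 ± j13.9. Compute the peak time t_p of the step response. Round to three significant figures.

t_p = π/ω_d with ω_d = 13.9 (the imaginary part), so t_p = 0.226 s.

t_p ≈ 0.226 s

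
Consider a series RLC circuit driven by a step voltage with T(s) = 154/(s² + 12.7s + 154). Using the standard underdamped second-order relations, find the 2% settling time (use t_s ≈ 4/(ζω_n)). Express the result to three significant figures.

Matching coefficients with s² + 2ζω_n s + ω_n² gives ω_n² = 154 ⇒ ω_n = 12.4 rad/s, and ζ = 12.7/(2ω_n) = 0.512.
t_s ≈ 4/(ζω_n) = 4/(0.512·12.4) = 0.630 s.

t_s ≈ 0.630 s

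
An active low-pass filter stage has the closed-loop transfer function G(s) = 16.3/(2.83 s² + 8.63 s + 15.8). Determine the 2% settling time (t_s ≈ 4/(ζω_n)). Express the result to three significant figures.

Dividing through by 2.83: denominator becomes s² + 3.049 s + 5.583.
So ω_n = √5.583 = 2.36 rad/s and ζ = 3.049/(2·2.36) = 0.645.
t_s ≈ 4/(ζω_n) = 2.62 s.

t_s ≈ 2.62 s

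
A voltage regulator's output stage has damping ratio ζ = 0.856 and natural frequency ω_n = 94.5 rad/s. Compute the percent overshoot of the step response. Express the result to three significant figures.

For an underdamped second-order system, %OS = 100·exp(−πζ/√(1−ζ²)).
πζ/√(1−ζ²) = π·0.856/√(1−0.733) = 5.202, so %OS = 100·e^(−5.202) = 0.551%.

%OS ≈ 0.551%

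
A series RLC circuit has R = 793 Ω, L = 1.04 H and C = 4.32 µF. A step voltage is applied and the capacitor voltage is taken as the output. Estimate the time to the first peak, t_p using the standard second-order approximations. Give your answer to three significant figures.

t_p ≈ 0.0113 s

For a series RLC circuit (capacitor voltage as output), ω_n = 1/√(LC) = 1/√(1.04 H · 4.32 µF) = 472 rad/s.
ζ = (R/2)·√(C/L) = (793/2)·√(4.32 µF/1.04 H) = 0.808.
ω_d = 472·√(1 − 0.808²) = 278 rad/s. t_p = π/ω_d = 0.0113 s.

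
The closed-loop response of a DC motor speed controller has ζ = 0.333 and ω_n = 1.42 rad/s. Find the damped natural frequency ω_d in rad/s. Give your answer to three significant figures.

ω_d ≈ 1.34 rad/s

ω_d = ω_n√(1−ζ²) = 1.42·√0.889 = 1.34 rad/s.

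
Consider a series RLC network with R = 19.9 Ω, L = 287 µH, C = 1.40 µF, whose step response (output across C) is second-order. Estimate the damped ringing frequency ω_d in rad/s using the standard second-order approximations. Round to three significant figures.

ω_d ≈ 35900 rad/s

For a series RLC circuit (capacitor voltage as output), ω_n = 1/√(LC) = 1/√(287 µH · 1.40 µF) = 49900 rad/s.
ζ = (R/2)·√(C/L) = (19.9/2)·√(1.40 µF/287 µH) = 0.695.
ω_d = ω_n√(1−ζ²) = 35900 rad/s.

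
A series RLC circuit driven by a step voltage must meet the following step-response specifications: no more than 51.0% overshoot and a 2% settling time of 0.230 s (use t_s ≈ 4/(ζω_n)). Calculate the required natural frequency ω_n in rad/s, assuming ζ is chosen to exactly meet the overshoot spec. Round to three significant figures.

From %OS = 100·exp(−πζ/√(1−ζ²)), invert to get ζ = −ln(OS)/√(π² + ln²(OS)) with OS = 0.510.
−ln 0.510 = 0.6733, so ζ = 0.6733/√(π² + 0.4534) = 0.210.
From t_s ≈ 4/(ζω_n): ω_n = 4/(ζ·t_s) = 4/(0.210·0.230) = 83.0 rad/s.

ω_n ≈ 83.0 rad/s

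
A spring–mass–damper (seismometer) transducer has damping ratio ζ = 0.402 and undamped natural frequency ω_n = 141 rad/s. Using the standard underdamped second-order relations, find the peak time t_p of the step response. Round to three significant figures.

The damped frequency is ω_d = ω_n√(1−ζ²) = 141·√(1−0.162) = 129 rad/s.
Peak time t_p = π/ω_d = π/129 = 0.0243 s.

t_p ≈ 0.0243 s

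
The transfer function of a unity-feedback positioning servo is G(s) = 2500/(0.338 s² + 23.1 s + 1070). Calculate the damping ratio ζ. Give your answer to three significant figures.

ζ ≈ 0.607

Dividing through by 0.338: denominator becomes s² + 68.34 s + 3166.
So ω_n = √3166 = 56.3 rad/s and ζ = 68.34/(2·56.3) = 0.607.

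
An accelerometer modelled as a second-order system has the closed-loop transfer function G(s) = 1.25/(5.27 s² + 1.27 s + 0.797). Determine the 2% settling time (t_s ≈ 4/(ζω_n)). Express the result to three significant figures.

Dividing through by 5.27: denominator becomes s² + 0.2410 s + 0.1512.
So ω_n = √0.1512 = 0.389 rad/s and ζ = 0.2410/(2·0.389) = 0.310.
t_s ≈ 4/(ζω_n) = 33.2 s.

t_s ≈ 33.2 s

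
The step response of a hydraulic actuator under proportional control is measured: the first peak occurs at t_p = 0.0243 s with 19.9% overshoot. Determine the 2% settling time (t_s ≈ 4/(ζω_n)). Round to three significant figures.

The overshoot fixes ζ = −ln(OS)/√(π²+ln²(OS)) = 0.457.
From t_p = π/ω_d, ω_d = π/0.0243 = 129 rad/s, so ω_n = ω_d/√(1−ζ²) = 145 rad/s.
t_s ≈ 4/(ζω_n) = 4/(0.457·145) = 0.0602 s.

t_s ≈ 0.0602 s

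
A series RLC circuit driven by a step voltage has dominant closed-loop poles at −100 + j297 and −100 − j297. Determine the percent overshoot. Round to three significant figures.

%OS ≈ 34.7%

With σ = 100, ω_d = 297: ω_n = √(σ²+ω_d²) = 313 rad/s, ζ = σ/ω_n = 0.319.
%OS = 100 e^{−πζ/√(1−ζ²)} with ζ = 0.319 gives 34.7%.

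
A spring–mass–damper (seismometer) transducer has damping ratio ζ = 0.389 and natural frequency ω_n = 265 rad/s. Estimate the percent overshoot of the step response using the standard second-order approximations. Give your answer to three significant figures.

%OS ≈ 26.5%

For an underdamped second-order system, %OS = 100·exp(−πζ/√(1−ζ²)).
πζ/√(1−ζ²) = π·0.389/√(1−0.151) = 1.327, so %OS = 100·e^(−1.327) = 26.5%.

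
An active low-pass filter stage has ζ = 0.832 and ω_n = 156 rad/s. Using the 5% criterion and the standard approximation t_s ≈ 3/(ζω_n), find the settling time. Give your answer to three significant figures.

t_s ≈ 3/(ζω_n) = 3/(0.832 × 156) = 0.0231 s.

t_s ≈ 0.0231 s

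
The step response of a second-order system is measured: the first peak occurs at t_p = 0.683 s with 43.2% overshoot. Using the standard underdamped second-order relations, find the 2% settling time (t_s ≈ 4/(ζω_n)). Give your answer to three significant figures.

t_s ≈ 3.25 s

The overshoot fixes ζ = −ln(OS)/√(π²+ln²(OS)) = 0.258.
From t_p = π/ω_d, ω_d = π/0.683 = 4.60 rad/s, so ω_n = ω_d/√(1−ζ²) = 4.76 rad/s.
t_s ≈ 4/(ζω_n) = 4/(0.258·4.76) = 3.25 s.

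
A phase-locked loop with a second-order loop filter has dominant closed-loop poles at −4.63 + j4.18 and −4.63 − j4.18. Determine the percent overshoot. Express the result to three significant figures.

|pole| = ω_n = √(4.63² + 4.18²) = 6.24 rad/s; ζ = cos θ = σ/ω_n = 0.742.
%OS = 100 e^{−πζ/√(1−ζ²)} with ζ = 0.742 gives 3.08%.

%OS ≈ 3.08%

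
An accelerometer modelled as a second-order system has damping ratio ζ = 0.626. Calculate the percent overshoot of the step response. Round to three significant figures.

For an underdamped second-order system, %OS = 100·exp(−πζ/√(1−ζ²)).
πζ/√(1−ζ²) = π·0.626/√(1−0.392) = 2.522, so %OS = 100·e^(−2.522) = 8.03%.

%OS ≈ 8.03%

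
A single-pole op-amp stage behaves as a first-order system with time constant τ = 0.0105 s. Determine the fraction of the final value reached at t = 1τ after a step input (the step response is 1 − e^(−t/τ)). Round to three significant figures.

y/y_∞ ≈ 0.632

y(t)/y_∞ = 1 − e^(−t/τ) = 1 − e^(−1) = 1 − e^(−1.00) = 0.632.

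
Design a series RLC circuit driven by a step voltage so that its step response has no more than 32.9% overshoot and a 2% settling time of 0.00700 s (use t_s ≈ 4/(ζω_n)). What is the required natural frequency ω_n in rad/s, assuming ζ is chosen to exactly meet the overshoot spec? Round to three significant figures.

Inverting the overshoot relation: ζ = |ln 0.329|/√(π² + ln²0.329) = 0.334.
Then ω_n = 4/(ζ t_s) = 4/(0.334 × 0.00700) = 1710 rad/s.

ω_n ≈ 1710 rad/s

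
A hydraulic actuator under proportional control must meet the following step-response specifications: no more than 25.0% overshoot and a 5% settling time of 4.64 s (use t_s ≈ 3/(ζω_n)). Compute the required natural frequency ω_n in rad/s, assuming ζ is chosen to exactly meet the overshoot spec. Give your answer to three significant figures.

Inverting the overshoot relation: ζ = |ln 0.250|/√(π² + ln²0.250) = 0.404.
From t_s ≈ 3/(ζω_n): ω_n = 3/(ζ·t_s) = 3/(0.404·4.64) = 1.60 rad/s.

ω_n ≈ 1.60 rad/s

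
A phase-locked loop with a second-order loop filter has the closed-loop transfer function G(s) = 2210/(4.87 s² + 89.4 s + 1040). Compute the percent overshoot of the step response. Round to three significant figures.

%OS ≈ 7.92%

Dividing through by 4.87: denominator becomes s² + 18.36 s + 213.6.
So ω_n = √213.6 = 14.6 rad/s and ζ = 18.36/(2·14.6) = 0.628.
%OS = 100 e^{−πζ/√(1−ζ²)} with ζ = 0.628 gives 7.92%.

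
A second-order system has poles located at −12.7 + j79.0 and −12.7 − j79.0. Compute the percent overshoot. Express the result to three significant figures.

With σ = 12.7, ω_d = 79.0: ω_n = √(σ²+ω_d²) = 80.0 rad/s, ζ = σ/ω_n = 0.159.
Overshoot: exp(−π·0.159/√(1−0.159²)) = 0.603, i.e. 60.3%.

%OS ≈ 60.3%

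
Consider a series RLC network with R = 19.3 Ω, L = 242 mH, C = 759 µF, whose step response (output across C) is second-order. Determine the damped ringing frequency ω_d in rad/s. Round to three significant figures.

For a series RLC circuit (capacitor voltage as output), ω_n = 1/√(LC) = 1/√(242 mH · 759 µF) = 73.8 rad/s.
ζ = (R/2)·√(C/L) = (19.3/2)·√(759 µF/242 mH) = 0.540.
ω_d = ω_n√(1−ζ²) = 62.1 rad/s.

ω_d ≈ 62.1 rad/s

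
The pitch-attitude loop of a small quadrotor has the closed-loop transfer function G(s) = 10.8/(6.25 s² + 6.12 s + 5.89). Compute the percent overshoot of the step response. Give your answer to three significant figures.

%OS ≈ 16.0%

Dividing through by 6.25: denominator becomes s² + 0.9792 s + 0.9424.
So ω_n = √0.9424 = 0.971 rad/s and ζ = 0.9792/(2·0.971) = 0.504.
%OS = 100·exp(−πζ/√(1−ζ²)) = 16.0%.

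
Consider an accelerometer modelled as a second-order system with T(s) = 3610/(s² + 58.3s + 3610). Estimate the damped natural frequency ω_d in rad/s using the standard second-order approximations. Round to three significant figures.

Matching coefficients with s² + 2ζω_n s + ω_n² gives ω_n² = 3610 ⇒ ω_n = 60.1 rad/s, and ζ = 58.3/(2ω_n) = 0.485.
ω_d = ω_n√(1−ζ²) = 52.5 rad/s.

ω_d ≈ 52.5 rad/s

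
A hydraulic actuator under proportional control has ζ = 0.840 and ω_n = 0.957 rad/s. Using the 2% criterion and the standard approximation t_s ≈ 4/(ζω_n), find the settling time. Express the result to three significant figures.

t_s ≈ 4/(ζω_n) = 4/(0.840 × 0.957) = 4.98 s.

t_s ≈ 4.98 s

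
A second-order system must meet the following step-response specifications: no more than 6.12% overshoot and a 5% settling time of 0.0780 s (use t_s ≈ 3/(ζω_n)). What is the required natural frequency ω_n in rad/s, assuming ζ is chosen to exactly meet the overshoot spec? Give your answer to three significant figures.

ω_n ≈ 57.9 rad/s

From %OS = 100·exp(−πζ/√(1−ζ²)), invert to get ζ = −ln(OS)/√(π² + ln²(OS)) with OS = 0.0612.
−ln 0.0612 = 2.794, so ζ = 2.794/√(π² + 7.804) = 0.665.
From t_s ≈ 3/(ζω_n): ω_n = 3/(ζ·t_s) = 3/(0.665·0.0780) = 57.9 rad/s.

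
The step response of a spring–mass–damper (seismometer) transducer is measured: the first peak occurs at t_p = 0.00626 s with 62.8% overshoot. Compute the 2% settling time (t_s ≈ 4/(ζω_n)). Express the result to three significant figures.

From the overshoot, ζ = −ln(OS)/√(π²+ln²(OS)) = 0.146.
t_p = π/ω_d ⇒ ω_d = 502 rad/s; then ω_n = ω_d/√(1−ζ²) = 507 rad/s.
t_s ≈ 4/(ζω_n) = 4/(0.146·507) = 0.0538 s.

t_s ≈ 0.0538 s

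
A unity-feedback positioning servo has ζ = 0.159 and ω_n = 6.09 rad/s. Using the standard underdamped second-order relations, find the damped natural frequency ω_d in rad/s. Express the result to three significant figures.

ω_d = ω_n√(1−ζ²) = 6.09·√0.975 = 6.01 rad/s.

ω_d ≈ 6.01 rad/s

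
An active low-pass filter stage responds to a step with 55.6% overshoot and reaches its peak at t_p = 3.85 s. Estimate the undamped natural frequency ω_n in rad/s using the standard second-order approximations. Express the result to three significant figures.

ω_n ≈ 0.830 rad/s

The overshoot fixes ζ = −ln(OS)/√(π²+ln²(OS)) = 0.184.
From t_p = π/ω_d, ω_d = π/3.85 = 0.816 rad/s, so ω_n = ω_d/√(1−ζ²) = 0.830 rad/s.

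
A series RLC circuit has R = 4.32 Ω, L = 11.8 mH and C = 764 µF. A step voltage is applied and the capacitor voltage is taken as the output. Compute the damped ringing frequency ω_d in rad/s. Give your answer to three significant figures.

ω_d ≈ 278 rad/s

For a series RLC circuit (capacitor voltage as output), ω_n = 1/√(LC) = 1/√(11.8 mH · 764 µF) = 333 rad/s.
ζ = (R/2)·√(C/L) = (4.32/2)·√(764 µF/11.8 mH) = 0.550.
ω_d = ω_n√(1−ζ²) = 278 rad/s.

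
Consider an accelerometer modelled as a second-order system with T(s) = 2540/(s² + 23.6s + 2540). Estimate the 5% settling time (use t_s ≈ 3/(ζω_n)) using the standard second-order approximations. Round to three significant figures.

t_s ≈ 0.254 s

ω_n = √2540 = 50.4 rad/s; ζ = 23.6/(2·50.4) = 0.234.
t_s ≈ 3/(ζω_n) = 3/(0.234·50.4) = 0.254 s.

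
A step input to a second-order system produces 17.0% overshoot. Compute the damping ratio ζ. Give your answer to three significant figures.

ζ ≈ 0.491

ζ = −ln(OS)/√(π² + (ln OS)²). With OS = 0.170, ln OS = −1.772 and ζ = 1.772/3.607 = 0.491.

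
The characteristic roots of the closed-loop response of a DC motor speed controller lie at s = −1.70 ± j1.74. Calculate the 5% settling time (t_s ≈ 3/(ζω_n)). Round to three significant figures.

t_s ≈ 1.76 s

For poles at −σ ± jω_d, ζω_n = σ = 1.70, so t_s ≈ 3/σ = 1.76 s.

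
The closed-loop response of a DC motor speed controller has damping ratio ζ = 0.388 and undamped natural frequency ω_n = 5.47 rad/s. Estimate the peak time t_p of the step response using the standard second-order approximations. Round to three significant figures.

The damped frequency is ω_d = ω_n√(1−ζ²) = 5.47·√(1−0.151) = 5.04 rad/s.
Peak time t_p = π/ω_d = π/5.04 = 0.623 s.

t_p ≈ 0.623 s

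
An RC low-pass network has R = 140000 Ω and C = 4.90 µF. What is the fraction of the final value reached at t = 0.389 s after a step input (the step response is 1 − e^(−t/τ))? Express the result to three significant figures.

τ = RC = 140000 × 4.90 µF = 0.686 s.
y(t)/y_∞ = 1 − e^(−t/τ) = 1 − e^(−0.389/0.686) = 1 − e^(−0.567) = 0.433.

y/y_∞ ≈ 0.433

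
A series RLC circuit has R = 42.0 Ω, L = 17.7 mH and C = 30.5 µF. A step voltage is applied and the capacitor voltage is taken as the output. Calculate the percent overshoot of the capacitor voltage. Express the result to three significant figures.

For a series RLC circuit (capacitor voltage as output), ω_n = 1/√(LC) = 1/√(17.7 mH · 30.5 µF) = 1360 rad/s.
ζ = (R/2)·√(C/L) = (42.0/2)·√(30.5 µF/17.7 mH) = 0.872.
Overshoot: exp(−π·0.872/√(1−0.872²)) = 0.00374, i.e. 0.374%.

%OS ≈ 0.374%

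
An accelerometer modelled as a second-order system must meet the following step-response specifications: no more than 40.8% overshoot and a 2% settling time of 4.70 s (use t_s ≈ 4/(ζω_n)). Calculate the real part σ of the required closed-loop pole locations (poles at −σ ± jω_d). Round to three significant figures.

σ ≈ 0.851

The settling-time spec alone fixes σ = ζω_n = 4/t_s = 4/4.70 = 0.851.
(Overshoot then fixes ζ = 0.274 and hence ω_d = σ·√(1−ζ²)/ζ = 2.98 rad/s.)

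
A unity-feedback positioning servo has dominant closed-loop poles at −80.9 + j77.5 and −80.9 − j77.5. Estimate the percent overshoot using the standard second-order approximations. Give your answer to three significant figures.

|pole| = ω_n = √(80.9² + 77.5²) = 112 rad/s; ζ = cos θ = σ/ω_n = 0.722.
%OS = 100·exp(−πζ/√(1−ζ²)) = 3.77%.

%OS ≈ 3.77%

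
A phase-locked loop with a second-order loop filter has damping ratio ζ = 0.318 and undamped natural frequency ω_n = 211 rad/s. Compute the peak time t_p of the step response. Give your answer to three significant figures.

t_p ≈ 0.0157 s

The damped frequency is ω_d = ω_n√(1−ζ²) = 211·√(1−0.101) = 200 rad/s.
Peak time t_p = π/ω_d = π/200 = 0.0157 s.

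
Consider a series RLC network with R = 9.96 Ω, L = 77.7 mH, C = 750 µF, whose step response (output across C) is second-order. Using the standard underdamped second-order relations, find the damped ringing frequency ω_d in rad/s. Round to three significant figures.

For a series RLC circuit (capacitor voltage as output), ω_n = 1/√(LC) = 1/√(77.7 mH · 750 µF) = 131 rad/s.
ζ = (R/2)·√(C/L) = (9.96/2)·√(750 µF/77.7 mH) = 0.489.
ω_d = ω_n√(1−ζ²) = 114 rad/s.

ω_d ≈ 114 rad/s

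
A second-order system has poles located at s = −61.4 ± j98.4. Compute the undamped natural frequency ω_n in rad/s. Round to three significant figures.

The poles are at −σ ± jω_d with σ = 61.4 and ω_d = 98.4, so ω_n = √(σ²+ω_d²) = 116 rad/s and ζ = σ/ω_n = 0.529.

ω_n ≈ 116 rad/s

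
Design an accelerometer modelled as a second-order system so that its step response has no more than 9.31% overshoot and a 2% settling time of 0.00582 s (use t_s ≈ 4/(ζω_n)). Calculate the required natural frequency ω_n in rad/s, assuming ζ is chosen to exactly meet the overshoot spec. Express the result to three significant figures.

ζ = −ln(OS)/√(π² + (ln OS)²). With OS = 0.0931, ln OS = −2.374 and ζ = 2.374/3.938 = 0.603.
From t_s ≈ 4/(ζω_n): ω_n = 4/(ζ·t_s) = 4/(0.603·0.00582) = 1140 rad/s.

ω_n ≈ 1140 rad/s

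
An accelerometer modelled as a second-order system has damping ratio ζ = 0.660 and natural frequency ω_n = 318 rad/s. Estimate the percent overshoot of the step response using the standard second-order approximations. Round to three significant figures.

For an underdamped second-order system, %OS = 100·exp(−πζ/√(1−ζ²)).
πζ/√(1−ζ²) = π·0.660/√(1−0.436) = 2.760, so %OS = 100·e^(−2.760) = 6.33%.

%OS ≈ 6.33%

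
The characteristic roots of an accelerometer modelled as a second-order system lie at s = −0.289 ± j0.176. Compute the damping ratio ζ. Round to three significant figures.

With σ = 0.289, ω_d = 0.176: ω_n = √(σ²+ω_d²) = 0.338 rad/s, ζ = σ/ω_n = 0.854.

ζ ≈ 0.854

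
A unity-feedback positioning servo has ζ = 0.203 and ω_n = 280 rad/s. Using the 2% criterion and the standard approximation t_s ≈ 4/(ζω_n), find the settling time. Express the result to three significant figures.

t_s ≈ 4/(ζω_n) = 4/(0.203 × 280) = 0.0704 s.

t_s ≈ 0.0704 s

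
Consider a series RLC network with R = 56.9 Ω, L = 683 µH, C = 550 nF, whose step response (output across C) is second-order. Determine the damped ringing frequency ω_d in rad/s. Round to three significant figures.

ω_d ≈ 30400 rad/s

For a series RLC circuit (capacitor voltage as output), ω_n = 1/√(LC) = 1/√(683 µH · 550 nF) = 51600 rad/s.
ζ = (R/2)·√(C/L) = (56.9/2)·√(550 nF/683 µH) = 0.807.
ω_d = ω_n√(1−ζ²) = 30400 rad/s.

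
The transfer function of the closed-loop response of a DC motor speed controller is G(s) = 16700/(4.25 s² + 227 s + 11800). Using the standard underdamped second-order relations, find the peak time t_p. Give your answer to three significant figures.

t_p ≈ 0.0692 s

Dividing through by 4.25: denominator becomes s² + 53.41 s + 2776.
So ω_n = √2776 = 52.7 rad/s and ζ = 53.41/(2·52.7) = 0.507.
ω_d = 52.7·√(1 − 0.507²) = 45.4 rad/s. t_p = π/ω_d = 0.0692 s.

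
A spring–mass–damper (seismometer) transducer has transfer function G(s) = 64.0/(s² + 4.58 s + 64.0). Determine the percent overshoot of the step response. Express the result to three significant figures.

%OS ≈ 39.1%

ω_n = √64.0 = 8.00 rad/s; ζ = 4.58/(2·8.00) = 0.286.
%OS = 100·exp(−πζ/√(1−ζ²)) = 39.1%.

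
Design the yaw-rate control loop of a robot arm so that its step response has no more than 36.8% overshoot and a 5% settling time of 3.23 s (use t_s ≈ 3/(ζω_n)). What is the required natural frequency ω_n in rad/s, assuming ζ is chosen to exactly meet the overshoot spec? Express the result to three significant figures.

From %OS = 100·exp(−πζ/√(1−ζ²)), invert to get ζ = −ln(OS)/√(π² + ln²(OS)) with OS = 0.368.
−ln 0.368 = 0.9997, so ζ = 0.9997/√(π² + 0.9993) = 0.303.
From t_s ≈ 3/(ζω_n): ω_n = 3/(ζ·t_s) = 3/(0.303·3.23) = 3.06 rad/s.

ω_n ≈ 3.06 rad/s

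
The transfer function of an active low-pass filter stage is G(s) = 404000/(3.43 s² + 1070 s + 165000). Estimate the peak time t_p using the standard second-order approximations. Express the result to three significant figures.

t_p ≈ 0.0204 s

Dividing through by 3.43: denominator becomes s² + 312.0 s + 48100.
So ω_n = √48100 = 219 rad/s and ζ = 312.0/(2·219) = 0.711.
ω_d = ω_n√(1−ζ²) = 154 rad/s. t_p = π/ω_d = 0.0204 s.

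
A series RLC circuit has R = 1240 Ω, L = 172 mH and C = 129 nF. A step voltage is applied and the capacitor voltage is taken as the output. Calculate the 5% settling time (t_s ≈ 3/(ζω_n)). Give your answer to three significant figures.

For a series RLC circuit (capacitor voltage as output), ω_n = 1/√(LC) = 1/√(172 mH · 129 nF) = 6710 rad/s.
ζ = (R/2)·√(C/L) = (1240/2)·√(129 nF/172 mH) = 0.537.
t_s ≈ 3/(ζω_n) = 0.000832 s.

t_s ≈ 0.000832 s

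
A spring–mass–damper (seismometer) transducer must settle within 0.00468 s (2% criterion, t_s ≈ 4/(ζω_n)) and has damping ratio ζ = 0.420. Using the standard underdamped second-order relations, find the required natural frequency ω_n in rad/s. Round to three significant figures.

Rearranging t_s ≈ 4/(ζω_n) gives ω_n = 4/(ζ·t_s) = 4/(0.420 × 0.00468) = 2040 rad/s.

ω_n ≈ 2040 rad/s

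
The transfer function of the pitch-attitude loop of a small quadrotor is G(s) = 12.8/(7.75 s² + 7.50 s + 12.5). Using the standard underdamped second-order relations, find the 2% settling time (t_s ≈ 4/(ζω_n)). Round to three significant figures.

Dividing through by 7.75: denominator becomes s² + 0.9677 s + 1.613.
So ω_n = √1.613 = 1.27 rad/s and ζ = 0.9677/(2·1.27) = 0.381.
t_s ≈ 4/(ζω_n) = 8.27 s.

t_s ≈ 8.27 s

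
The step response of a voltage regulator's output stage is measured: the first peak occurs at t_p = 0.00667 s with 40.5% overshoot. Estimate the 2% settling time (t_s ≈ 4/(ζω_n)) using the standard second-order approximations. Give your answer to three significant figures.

t_s ≈ 0.0295 s

From the overshoot, ζ = −ln(OS)/√(π²+ln²(OS)) = 0.276.
t_p = π/ω_d ⇒ ω_d = 471 rad/s; then ω_n = ω_d/√(1−ζ²) = 490 rad/s.
t_s ≈ 4/(ζω_n) = 4/(0.276·490) = 0.0295 s.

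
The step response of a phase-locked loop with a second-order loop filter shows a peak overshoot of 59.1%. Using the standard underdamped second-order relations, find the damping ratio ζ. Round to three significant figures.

ζ ≈ 0.165

Inverting the overshoot relation: ζ = |ln 0.591|/√(π² + ln²0.591) = 0.165.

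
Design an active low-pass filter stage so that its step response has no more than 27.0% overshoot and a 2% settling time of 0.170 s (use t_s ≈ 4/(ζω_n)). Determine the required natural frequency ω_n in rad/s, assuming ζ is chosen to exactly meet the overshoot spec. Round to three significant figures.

ω_n ≈ 61.2 rad/s

ζ = −ln(OS)/√(π² + (ln OS)²). With OS = 0.270, ln OS = −1.309 and ζ = 1.309/3.404 = 0.385.
From t_s ≈ 4/(ζω_n): ω_n = 4/(ζ·t_s) = 4/(0.385·0.170) = 61.2 rad/s.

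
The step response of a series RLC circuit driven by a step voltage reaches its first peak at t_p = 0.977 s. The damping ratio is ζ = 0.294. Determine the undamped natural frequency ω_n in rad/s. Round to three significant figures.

ω_n ≈ 3.36 rad/s

Peak time t_p = π/ω_d, so ω_d = π/t_p = π/0.977 = 3.22 rad/s.
ω_n = ω_d/√(1−ζ²) = 3.22/√0.914 = 3.36 rad/s.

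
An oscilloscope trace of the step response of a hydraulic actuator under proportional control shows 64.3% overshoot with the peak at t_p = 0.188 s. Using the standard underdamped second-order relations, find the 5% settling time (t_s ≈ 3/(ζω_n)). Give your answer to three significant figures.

The overshoot fixes ζ = −ln(OS)/√(π²+ln²(OS)) = 0.139.
From t_p = π/ω_d, ω_d = π/0.188 = 16.7 rad/s, so ω_n = ω_d/√(1−ζ²) = 16.9 rad/s.
t_s ≈ 3/(ζω_n) = 3/(0.139·16.9) = 1.28 s.

t_s ≈ 1.28 s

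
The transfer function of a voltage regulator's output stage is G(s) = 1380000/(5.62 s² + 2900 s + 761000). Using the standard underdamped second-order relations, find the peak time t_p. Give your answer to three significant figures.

t_p ≈ 0.0120 s

Dividing through by 5.62: denominator becomes s² + 516.0 s + 135400.
So ω_n = √135400 = 368 rad/s and ζ = 516.0/(2·368) = 0.701.
ω_d = ω_n√(1−ζ²) = 262 rad/s. t_p = π/ω_d = 0.0120 s.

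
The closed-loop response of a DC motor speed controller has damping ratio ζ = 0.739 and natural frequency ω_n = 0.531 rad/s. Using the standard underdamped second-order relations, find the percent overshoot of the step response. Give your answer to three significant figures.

%OS ≈ 3.19%

For an underdamped second-order system, %OS = 100·exp(−πζ/√(1−ζ²)).
πζ/√(1−ζ²) = π·0.739/√(1−0.546) = 3.446, so %OS = 100·e^(−3.446) = 3.19%.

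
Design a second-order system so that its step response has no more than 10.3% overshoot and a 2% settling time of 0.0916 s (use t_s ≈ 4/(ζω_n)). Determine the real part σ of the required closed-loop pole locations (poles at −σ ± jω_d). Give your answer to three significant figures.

The settling-time spec alone fixes σ = ζω_n = 4/t_s = 4/0.0916 = 43.7.
(Overshoot then fixes ζ = 0.586 and hence ω_d = σ·√(1−ζ²)/ζ = 60.4 rad/s.)

σ ≈ 43.7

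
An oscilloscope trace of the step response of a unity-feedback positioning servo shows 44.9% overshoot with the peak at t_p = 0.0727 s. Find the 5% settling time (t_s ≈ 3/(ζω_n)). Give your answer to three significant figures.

t_s ≈ 0.272 s

ζ from %OS: ζ = |ln 0.449|/√(π²+ln²0.449) = 0.247.
From t_p = π/ω_d, ω_d = π/0.0727 = 43.2 rad/s, so ω_n = ω_d/√(1−ζ²) = 44.6 rad/s.
t_s ≈ 3/(ζω_n) = 3/(0.247·44.6) = 0.272 s.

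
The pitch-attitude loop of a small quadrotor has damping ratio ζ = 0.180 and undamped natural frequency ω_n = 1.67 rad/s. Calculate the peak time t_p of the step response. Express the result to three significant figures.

t_p ≈ 1.91 s

The damped frequency is ω_d = ω_n√(1−ζ²) = 1.67·√(1−0.0324) = 1.64 rad/s.
Peak time t_p = π/ω_d = π/1.64 = 1.91 s.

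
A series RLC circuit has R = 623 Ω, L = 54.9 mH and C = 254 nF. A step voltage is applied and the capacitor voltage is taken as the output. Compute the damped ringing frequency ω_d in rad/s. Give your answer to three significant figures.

For a series RLC circuit (capacitor voltage as output), ω_n = 1/√(LC) = 1/√(54.9 mH · 254 nF) = 8470 rad/s.
ζ = (R/2)·√(C/L) = (623/2)·√(254 nF/54.9 mH) = 0.670.
ω_d = 8470·√(1 − 0.670²) = 6290 rad/s.

ω_d ≈ 6290 rad/s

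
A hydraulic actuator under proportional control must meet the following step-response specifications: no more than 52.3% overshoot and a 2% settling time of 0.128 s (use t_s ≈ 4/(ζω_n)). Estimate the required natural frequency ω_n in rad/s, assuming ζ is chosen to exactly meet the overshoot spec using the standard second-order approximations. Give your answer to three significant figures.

Inverting the overshoot relation: ζ = |ln 0.523|/√(π² + ln²0.523) = 0.202.
Then ω_n = 4/(ζ t_s) = 4/(0.202 × 0.128) = 155 rad/s.

ω_n ≈ 155 rad/s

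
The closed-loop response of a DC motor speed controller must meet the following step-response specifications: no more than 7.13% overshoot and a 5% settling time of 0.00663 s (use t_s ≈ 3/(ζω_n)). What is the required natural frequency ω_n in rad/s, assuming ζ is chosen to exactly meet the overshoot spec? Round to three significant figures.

From %OS = 100·exp(−πζ/√(1−ζ²)), invert to get ζ = −ln(OS)/√(π² + ln²(OS)) with OS = 0.0713.
−ln 0.0713 = 2.641, so ζ = 2.641/√(π² + 6.974) = 0.643.
Then ω_n = 3/(ζ t_s) = 3/(0.643 × 0.00663) = 703 rad/s.

ω_n ≈ 703 rad/s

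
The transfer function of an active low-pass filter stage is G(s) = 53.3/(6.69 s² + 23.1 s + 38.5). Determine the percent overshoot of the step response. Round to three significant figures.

%OS ≈ 3.85%

Dividing through by 6.69: denominator becomes s² + 3.453 s + 5.755.
So ω_n = √5.755 = 2.40 rad/s and ζ = 3.453/(2·2.40) = 0.720.
%OS = 100·exp(−πζ/√(1−ζ²)) = 3.85%.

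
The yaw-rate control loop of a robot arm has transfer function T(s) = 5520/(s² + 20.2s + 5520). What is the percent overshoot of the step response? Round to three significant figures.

Matching coefficients with s² + 2ζω_n s + ω_n² gives ω_n² = 5520 ⇒ ω_n = 74.3 rad/s, and ζ = 20.2/(2ω_n) = 0.136.
Overshoot: exp(−π·0.136/√(1−0.136²)) = 0.650, i.e. 65.0%.

%OS ≈ 65.0%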